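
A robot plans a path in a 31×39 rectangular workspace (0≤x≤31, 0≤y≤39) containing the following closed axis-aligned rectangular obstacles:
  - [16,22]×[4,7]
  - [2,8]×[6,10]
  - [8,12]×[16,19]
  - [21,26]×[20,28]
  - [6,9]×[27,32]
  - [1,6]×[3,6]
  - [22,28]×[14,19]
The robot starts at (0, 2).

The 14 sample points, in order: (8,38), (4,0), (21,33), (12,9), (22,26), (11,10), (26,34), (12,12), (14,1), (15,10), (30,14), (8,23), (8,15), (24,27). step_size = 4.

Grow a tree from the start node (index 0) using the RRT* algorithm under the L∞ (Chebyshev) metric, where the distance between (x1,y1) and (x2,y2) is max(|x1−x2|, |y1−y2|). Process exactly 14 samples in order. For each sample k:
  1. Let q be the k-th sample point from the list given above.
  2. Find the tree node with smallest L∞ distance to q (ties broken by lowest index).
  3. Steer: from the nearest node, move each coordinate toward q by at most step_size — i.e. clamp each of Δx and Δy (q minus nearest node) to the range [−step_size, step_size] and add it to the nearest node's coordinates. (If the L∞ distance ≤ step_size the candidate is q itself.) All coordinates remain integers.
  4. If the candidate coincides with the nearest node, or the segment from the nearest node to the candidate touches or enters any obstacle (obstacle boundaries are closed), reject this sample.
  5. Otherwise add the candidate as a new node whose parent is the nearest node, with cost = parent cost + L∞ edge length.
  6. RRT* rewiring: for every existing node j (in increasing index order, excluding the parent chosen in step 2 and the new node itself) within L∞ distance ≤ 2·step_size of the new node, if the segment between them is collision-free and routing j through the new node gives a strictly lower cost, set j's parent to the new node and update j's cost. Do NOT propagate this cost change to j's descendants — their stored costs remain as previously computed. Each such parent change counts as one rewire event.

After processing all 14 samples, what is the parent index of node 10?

1. q=(8,38) nearest=0 d=36 new=(4,6) → blocked by [2,8]×[6,10], reject
2. q=(4,0) nearest=0 d=4 new=(4,0) → add node 1 parent=0 cost=4
3. q=(21,33) nearest=0 d=31 new=(4,6) → blocked by [2,8]×[6,10], reject
4. q=(12,9) nearest=1 d=9 new=(8,4) → add node 2 parent=1 cost=8
5. q=(22,26) nearest=2 d=22 new=(12,8) → add node 3 parent=2 cost=12
6. q=(11,10) nearest=3 d=2 new=(11,10) → add node 4 parent=3 cost=14
7. q=(26,34) nearest=4 d=24 new=(15,14) → add node 5 parent=4 cost=18
8. q=(12,12) nearest=4 d=2 new=(12,12) → add node 6 parent=4 cost=16
9. q=(14,1) nearest=2 d=6 new=(12,1) → add node 7 parent=2 cost=12
10. q=(15,10) nearest=3 d=3 new=(15,10) → add node 8 parent=3 cost=15
11. q=(30,14) nearest=5 d=15 new=(19,14) → add node 9 parent=5 cost=22
12. q=(8,23) nearest=5 d=9 new=(11,18) → blocked by [8,12]×[16,19], reject
13. q=(8,15) nearest=6 d=4 new=(8,15) → add node 10 parent=6 cost=20
14. q=(24,27) nearest=5 d=13 new=(19,18) → add node 11 parent=5 cost=22

Parent of node 10: 6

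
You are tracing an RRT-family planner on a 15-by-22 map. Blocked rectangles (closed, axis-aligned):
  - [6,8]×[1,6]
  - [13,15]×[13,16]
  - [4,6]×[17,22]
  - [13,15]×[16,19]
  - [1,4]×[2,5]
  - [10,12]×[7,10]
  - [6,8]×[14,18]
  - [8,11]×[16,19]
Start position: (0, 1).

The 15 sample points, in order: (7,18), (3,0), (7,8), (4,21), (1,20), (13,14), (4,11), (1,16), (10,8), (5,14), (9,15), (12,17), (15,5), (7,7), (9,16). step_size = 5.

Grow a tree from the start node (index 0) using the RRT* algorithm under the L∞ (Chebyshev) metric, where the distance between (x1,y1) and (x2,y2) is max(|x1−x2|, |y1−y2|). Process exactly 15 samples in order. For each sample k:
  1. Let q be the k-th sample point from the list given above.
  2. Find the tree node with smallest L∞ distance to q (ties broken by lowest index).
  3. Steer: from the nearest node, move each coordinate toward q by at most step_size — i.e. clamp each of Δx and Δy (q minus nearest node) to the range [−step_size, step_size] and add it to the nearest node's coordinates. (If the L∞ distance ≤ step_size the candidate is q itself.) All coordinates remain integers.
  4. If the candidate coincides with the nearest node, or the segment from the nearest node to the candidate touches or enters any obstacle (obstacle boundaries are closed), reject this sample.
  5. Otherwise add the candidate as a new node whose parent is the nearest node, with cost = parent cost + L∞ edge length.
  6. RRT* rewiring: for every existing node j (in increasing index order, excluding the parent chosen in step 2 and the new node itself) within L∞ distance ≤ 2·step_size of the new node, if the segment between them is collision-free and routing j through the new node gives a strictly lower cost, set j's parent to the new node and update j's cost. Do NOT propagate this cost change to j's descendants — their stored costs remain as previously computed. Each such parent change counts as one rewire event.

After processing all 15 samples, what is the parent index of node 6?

Parent of node 6: 3

1. q=(7,18) nearest=0 d=17 new=(5,6) → blocked by [1,4]×[2,5], reject
2. q=(3,0) nearest=0 d=3 new=(3,0) → add node 1 parent=0 cost=3
3. q=(7,8) nearest=0 d=7 new=(5,6) → blocked by [1,4]×[2,5], reject
4. q=(4,21) nearest=0 d=20 new=(4,6) → blocked by [1,4]×[2,5], reject
5. q=(1,20) nearest=0 d=19 new=(1,6) → add node 2 parent=0 cost=5
6. q=(13,14) nearest=2 d=12 new=(6,11) → add node 3 parent=2 cost=10
7. q=(4,11) nearest=3 d=2 new=(4,11) → add node 4 parent=3 cost=12
8. q=(1,16) nearest=3 d=5 new=(1,16) → add node 5 parent=3 cost=15
9. q=(10,8) nearest=3 d=4 new=(10,8) → blocked by [10,12]×[7,10], reject
10. q=(5,14) nearest=3 d=3 new=(5,14) → add node 6 parent=3 cost=13
11. q=(9,15) nearest=3 d=4 new=(9,15) → add node 7 parent=3 cost=14
12. q=(12,17) nearest=7 d=3 new=(12,17) → blocked by [8,11]×[16,19], reject
13. q=(15,5) nearest=3 d=9 new=(11,6) → blocked by [10,12]×[7,10], reject
14. q=(7,7) nearest=3 d=4 new=(7,7) → add node 8 parent=3 cost=14
15. q=(9,16) nearest=7 d=1 new=(9,16) → blocked by [8,11]×[16,19], reject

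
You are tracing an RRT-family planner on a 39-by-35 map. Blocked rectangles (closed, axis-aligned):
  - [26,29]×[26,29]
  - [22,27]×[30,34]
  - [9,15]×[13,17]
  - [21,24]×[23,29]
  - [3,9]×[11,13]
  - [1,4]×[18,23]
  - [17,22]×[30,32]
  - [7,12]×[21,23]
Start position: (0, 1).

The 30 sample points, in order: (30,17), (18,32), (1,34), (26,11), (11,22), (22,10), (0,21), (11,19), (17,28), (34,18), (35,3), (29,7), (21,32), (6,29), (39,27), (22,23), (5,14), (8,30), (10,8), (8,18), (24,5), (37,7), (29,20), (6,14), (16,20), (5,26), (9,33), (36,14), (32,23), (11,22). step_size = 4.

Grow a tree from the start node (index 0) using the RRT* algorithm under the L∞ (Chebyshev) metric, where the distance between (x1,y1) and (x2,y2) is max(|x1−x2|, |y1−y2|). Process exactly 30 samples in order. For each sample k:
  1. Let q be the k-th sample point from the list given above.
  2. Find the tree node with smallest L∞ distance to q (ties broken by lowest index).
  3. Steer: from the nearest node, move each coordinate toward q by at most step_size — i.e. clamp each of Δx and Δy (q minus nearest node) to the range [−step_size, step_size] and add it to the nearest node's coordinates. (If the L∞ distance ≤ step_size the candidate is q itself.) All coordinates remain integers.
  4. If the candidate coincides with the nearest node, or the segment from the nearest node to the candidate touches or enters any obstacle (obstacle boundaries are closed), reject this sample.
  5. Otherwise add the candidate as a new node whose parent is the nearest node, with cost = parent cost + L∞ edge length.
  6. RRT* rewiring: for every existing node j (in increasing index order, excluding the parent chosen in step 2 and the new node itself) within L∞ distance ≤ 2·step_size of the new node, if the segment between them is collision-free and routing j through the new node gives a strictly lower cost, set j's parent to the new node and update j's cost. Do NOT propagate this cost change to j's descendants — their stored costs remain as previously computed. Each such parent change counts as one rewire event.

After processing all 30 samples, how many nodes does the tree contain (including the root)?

1. q=(30,17) nearest=0 d=30 new=(4,5) → add node 1 parent=0 cost=4
2. q=(18,32) nearest=1 d=27 new=(8,9) → add node 2 parent=1 cost=8
3. q=(1,34) nearest=2 d=25 new=(4,13) → blocked by [3,9]×[11,13], reject
4. q=(26,11) nearest=2 d=18 new=(12,11) → add node 3 parent=2 cost=12
5. q=(11,22) nearest=3 d=11 new=(11,15) → blocked by [9,15]×[13,17], reject
6. q=(22,10) nearest=3 d=10 new=(16,10) → add node 4 parent=3 cost=16
7. q=(0,21) nearest=2 d=12 new=(4,13) → blocked by [3,9]×[11,13], reject
8. q=(11,19) nearest=3 d=8 new=(11,15) → blocked by [9,15]×[13,17], reject
9. q=(17,28) nearest=3 d=17 new=(16,15) → blocked by [9,15]×[13,17], reject
10. q=(34,18) nearest=4 d=18 new=(20,14) → add node 5 parent=4 cost=20
11. q=(35,3) nearest=5 d=15 new=(24,10) → add node 6 parent=5 cost=24
12. q=(29,7) nearest=6 d=5 new=(28,7) → add node 7 parent=6 cost=28
13. q=(21,32) nearest=5 d=18 new=(21,18) → add node 8 parent=5 cost=24
14. q=(6,29) nearest=5 d=15 new=(16,18) → add node 9 parent=5 cost=24
15. q=(39,27) nearest=6 d=17 new=(28,14) → add node 10 parent=6 cost=28
16. q=(22,23) nearest=8 d=5 new=(22,22) → add node 11 parent=8 cost=28
17. q=(5,14) nearest=2 d=5 new=(5,13) → blocked by [3,9]×[11,13], reject
18. q=(8,30) nearest=9 d=12 new=(12,22) → blocked by [7,12]×[21,23], reject
19. q=(10,8) nearest=2 d=2 new=(10,8) → add node 12 parent=2 cost=10
20. q=(8,18) nearest=3 d=7 new=(8,15) → blocked by [9,15]×[13,17], reject
21. q=(24,5) nearest=7 d=4 new=(24,5) → add node 13 parent=7 cost=32
22. q=(37,7) nearest=7 d=9 new=(32,7) → add node 14 parent=7 cost=32
23. q=(29,20) nearest=10 d=6 new=(29,18) → add node 15 parent=10 cost=32
24. q=(6,14) nearest=2 d=5 new=(6,13) → blocked by [3,9]×[11,13], reject
25. q=(16,20) nearest=9 d=2 new=(16,20) → add node 16 parent=9 cost=26
26. q=(5,26) nearest=9 d=11 new=(12,22) → blocked by [7,12]×[21,23], reject
27. q=(9,33) nearest=11 d=13 new=(18,26) → blocked by [21,24]×[23,29], reject
28. q=(36,14) nearest=14 d=7 new=(36,11) → add node 17 parent=14 cost=36
29. q=(32,23) nearest=15 d=5 new=(32,22) → add node 18 parent=15 cost=36
30. q=(11,22) nearest=9 d=5 new=(12,22) → blocked by [7,12]×[21,23], reject

Node count: 19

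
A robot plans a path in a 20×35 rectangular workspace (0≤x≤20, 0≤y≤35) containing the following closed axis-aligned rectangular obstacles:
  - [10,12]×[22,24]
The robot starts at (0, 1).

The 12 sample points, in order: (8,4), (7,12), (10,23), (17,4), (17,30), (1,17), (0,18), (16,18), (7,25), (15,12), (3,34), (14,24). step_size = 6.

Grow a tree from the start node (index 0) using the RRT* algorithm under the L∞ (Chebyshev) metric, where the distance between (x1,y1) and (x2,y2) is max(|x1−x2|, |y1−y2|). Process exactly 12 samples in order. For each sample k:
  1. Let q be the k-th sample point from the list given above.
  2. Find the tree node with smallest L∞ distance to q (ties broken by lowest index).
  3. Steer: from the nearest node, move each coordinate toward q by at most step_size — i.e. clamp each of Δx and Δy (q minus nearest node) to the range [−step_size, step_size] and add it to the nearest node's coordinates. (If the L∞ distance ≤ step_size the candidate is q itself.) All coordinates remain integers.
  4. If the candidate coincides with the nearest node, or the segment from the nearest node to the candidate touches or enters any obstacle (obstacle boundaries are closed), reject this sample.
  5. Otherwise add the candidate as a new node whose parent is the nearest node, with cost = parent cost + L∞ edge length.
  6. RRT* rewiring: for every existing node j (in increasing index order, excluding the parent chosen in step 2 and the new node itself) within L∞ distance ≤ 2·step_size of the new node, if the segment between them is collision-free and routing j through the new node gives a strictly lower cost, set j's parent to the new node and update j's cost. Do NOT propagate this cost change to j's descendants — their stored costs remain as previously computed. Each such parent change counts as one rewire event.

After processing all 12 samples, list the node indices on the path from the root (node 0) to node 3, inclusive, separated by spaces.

Path: 0 1 2 3

1. q=(8,4) nearest=0 d=8 new=(6,4) → add node 1 parent=0 cost=6
2. q=(7,12) nearest=1 d=8 new=(7,10) → add node 2 parent=1 cost=12
3. q=(10,23) nearest=2 d=13 new=(10,16) → add node 3 parent=2 cost=18
4. q=(17,4) nearest=2 d=10 new=(13,4) → add node 4 parent=2 cost=18
5. q=(17,30) nearest=3 d=14 new=(16,22) → add node 5 parent=3 cost=24
6. q=(1,17) nearest=2 d=7 new=(1,16) → add node 6 parent=2 cost=18
7. q=(0,18) nearest=6 d=2 new=(0,18) → add node 7 parent=6 cost=20
8. q=(16,18) nearest=5 d=4 new=(16,18) → add node 8 parent=5 cost=28
9. q=(7,25) nearest=7 d=7 new=(6,24) → add node 9 parent=7 cost=26
10. q=(15,12) nearest=3 d=5 new=(15,12) → add node 10 parent=3 cost=23
11. q=(3,34) nearest=9 d=10 new=(3,30) → add node 11 parent=9 cost=32
12. q=(14,24) nearest=5 d=2 new=(14,24) → add node 12 parent=5 cost=26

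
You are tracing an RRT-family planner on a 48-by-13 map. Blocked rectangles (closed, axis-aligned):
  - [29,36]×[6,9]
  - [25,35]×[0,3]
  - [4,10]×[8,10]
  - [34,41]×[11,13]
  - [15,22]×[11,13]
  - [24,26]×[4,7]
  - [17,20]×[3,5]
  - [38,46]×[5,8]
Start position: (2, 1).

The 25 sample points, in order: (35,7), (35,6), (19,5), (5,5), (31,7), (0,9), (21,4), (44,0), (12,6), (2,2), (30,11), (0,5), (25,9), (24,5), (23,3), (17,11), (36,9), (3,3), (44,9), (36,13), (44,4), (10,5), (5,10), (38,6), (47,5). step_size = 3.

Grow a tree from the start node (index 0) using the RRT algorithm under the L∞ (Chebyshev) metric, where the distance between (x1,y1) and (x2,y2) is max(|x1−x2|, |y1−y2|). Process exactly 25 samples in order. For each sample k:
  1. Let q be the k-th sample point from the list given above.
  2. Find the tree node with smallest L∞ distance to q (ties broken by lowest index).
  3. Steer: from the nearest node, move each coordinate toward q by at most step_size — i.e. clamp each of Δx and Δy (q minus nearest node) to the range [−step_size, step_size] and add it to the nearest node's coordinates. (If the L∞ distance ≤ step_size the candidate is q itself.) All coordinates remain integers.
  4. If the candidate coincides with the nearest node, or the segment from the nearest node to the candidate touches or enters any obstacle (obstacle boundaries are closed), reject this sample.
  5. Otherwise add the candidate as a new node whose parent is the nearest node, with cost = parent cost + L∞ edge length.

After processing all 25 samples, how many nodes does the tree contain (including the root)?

1. q=(35,7) nearest=0 d=33 new=(5,4) → add node 1 parent=0 cost=3
2. q=(35,6) nearest=1 d=30 new=(8,6) → add node 2 parent=1 cost=6
3. q=(19,5) nearest=2 d=11 new=(11,5) → add node 3 parent=2 cost=9
4. q=(5,5) nearest=1 d=1 new=(5,5) → add node 4 parent=1 cost=4
5. q=(31,7) nearest=3 d=20 new=(14,7) → add node 5 parent=3 cost=12
6. q=(0,9) nearest=1 d=5 new=(2,7) → add node 6 parent=1 cost=6
7. q=(21,4) nearest=5 d=7 new=(17,4) → blocked by [17,20]×[3,5], reject
8. q=(44,0) nearest=5 d=30 new=(17,4) → blocked by [17,20]×[3,5], reject
9. q=(12,6) nearest=3 d=1 new=(12,6) → add node 7 parent=3 cost=10
10. q=(2,2) nearest=0 d=1 new=(2,2) → add node 8 parent=0 cost=1
11. q=(30,11) nearest=5 d=16 new=(17,10) → add node 9 parent=5 cost=15
12. q=(0,5) nearest=6 d=2 new=(0,5) → add node 10 parent=6 cost=8
13. q=(25,9) nearest=9 d=8 new=(20,9) → add node 11 parent=9 cost=18
14. q=(24,5) nearest=11 d=4 new=(23,6) → add node 12 parent=11 cost=21
15. q=(23,3) nearest=12 d=3 new=(23,3) → add node 13 parent=12 cost=24
16. q=(17,11) nearest=9 d=1 new=(17,11) → blocked by [15,22]×[11,13], reject
17. q=(36,9) nearest=12 d=13 new=(26,9) → blocked by [24,26]×[4,7], reject
18. q=(3,3) nearest=8 d=1 new=(3,3) → add node 14 parent=8 cost=2
19. q=(44,9) nearest=12 d=21 new=(26,9) → blocked by [24,26]×[4,7], reject
20. q=(36,13) nearest=12 d=13 new=(26,9) → blocked by [24,26]×[4,7], reject
21. q=(44,4) nearest=12 d=21 new=(26,4) → blocked by [24,26]×[4,7], reject
22. q=(10,5) nearest=3 d=1 new=(10,5) → add node 15 parent=3 cost=10
23. q=(5,10) nearest=6 d=3 new=(5,10) → blocked by [4,10]×[8,10], reject
24. q=(38,6) nearest=12 d=15 new=(26,6) → blocked by [24,26]×[4,7], reject
25. q=(47,5) nearest=12 d=24 new=(26,5) → blocked by [24,26]×[4,7], reject

Node count: 16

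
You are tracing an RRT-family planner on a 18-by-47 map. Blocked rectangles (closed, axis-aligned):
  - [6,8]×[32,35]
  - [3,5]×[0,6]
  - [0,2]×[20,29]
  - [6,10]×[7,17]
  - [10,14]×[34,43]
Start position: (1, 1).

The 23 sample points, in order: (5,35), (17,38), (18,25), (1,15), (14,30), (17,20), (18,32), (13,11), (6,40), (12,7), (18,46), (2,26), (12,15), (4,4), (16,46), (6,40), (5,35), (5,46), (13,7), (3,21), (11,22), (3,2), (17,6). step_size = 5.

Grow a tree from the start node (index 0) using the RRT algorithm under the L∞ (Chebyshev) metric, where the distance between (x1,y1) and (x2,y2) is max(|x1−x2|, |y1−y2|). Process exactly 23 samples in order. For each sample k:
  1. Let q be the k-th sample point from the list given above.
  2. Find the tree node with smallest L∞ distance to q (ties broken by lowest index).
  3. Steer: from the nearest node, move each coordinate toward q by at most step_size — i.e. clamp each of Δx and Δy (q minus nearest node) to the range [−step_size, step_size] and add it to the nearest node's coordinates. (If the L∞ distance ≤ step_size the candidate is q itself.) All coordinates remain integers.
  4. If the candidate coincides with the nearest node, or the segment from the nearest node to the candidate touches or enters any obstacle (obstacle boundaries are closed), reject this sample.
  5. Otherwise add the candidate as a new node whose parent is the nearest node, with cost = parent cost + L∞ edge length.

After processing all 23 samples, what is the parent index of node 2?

Parent of node 2: 1

1. q=(5,35) nearest=0 d=34 new=(5,6) → blocked by [3,5]×[0,6], reject
2. q=(17,38) nearest=0 d=37 new=(6,6) → blocked by [3,5]×[0,6], reject
3. q=(18,25) nearest=0 d=24 new=(6,6) → blocked by [3,5]×[0,6], reject
4. q=(1,15) nearest=0 d=14 new=(1,6) → add node 1 parent=0 cost=5
5. q=(14,30) nearest=1 d=24 new=(6,11) → blocked by [6,10]×[7,17], reject
6. q=(17,20) nearest=1 d=16 new=(6,11) → blocked by [6,10]×[7,17], reject
7. q=(18,32) nearest=1 d=26 new=(6,11) → blocked by [6,10]×[7,17], reject
8. q=(13,11) nearest=0 d=12 new=(6,6) → blocked by [3,5]×[0,6], reject
9. q=(6,40) nearest=1 d=34 new=(6,11) → blocked by [6,10]×[7,17], reject
10. q=(12,7) nearest=0 d=11 new=(6,6) → blocked by [3,5]×[0,6], reject
11. q=(18,46) nearest=1 d=40 new=(6,11) → blocked by [6,10]×[7,17], reject
12. q=(2,26) nearest=1 d=20 new=(2,11) → add node 2 parent=1 cost=10
13. q=(12,15) nearest=2 d=10 new=(7,15) → blocked by [6,10]×[7,17], reject
14. q=(4,4) nearest=0 d=3 new=(4,4) → blocked by [3,5]×[0,6], reject
15. q=(16,46) nearest=2 d=35 new=(7,16) → blocked by [6,10]×[7,17], reject
16. q=(6,40) nearest=2 d=29 new=(6,16) → blocked by [6,10]×[7,17], reject
17. q=(5,35) nearest=2 d=24 new=(5,16) → add node 3 parent=2 cost=15
18. q=(5,46) nearest=3 d=30 new=(5,21) → add node 4 parent=3 cost=20
19. q=(13,7) nearest=3 d=9 new=(10,11) → blocked by [6,10]×[7,17], reject
20. q=(3,21) nearest=4 d=2 new=(3,21) → add node 5 parent=4 cost=22
21. q=(11,22) nearest=3 d=6 new=(10,21) → blocked by [6,10]×[7,17], reject
22. q=(3,2) nearest=0 d=2 new=(3,2) → blocked by [3,5]×[0,6], reject
23. q=(17,6) nearest=3 d=12 new=(10,11) → blocked by [6,10]×[7,17], reject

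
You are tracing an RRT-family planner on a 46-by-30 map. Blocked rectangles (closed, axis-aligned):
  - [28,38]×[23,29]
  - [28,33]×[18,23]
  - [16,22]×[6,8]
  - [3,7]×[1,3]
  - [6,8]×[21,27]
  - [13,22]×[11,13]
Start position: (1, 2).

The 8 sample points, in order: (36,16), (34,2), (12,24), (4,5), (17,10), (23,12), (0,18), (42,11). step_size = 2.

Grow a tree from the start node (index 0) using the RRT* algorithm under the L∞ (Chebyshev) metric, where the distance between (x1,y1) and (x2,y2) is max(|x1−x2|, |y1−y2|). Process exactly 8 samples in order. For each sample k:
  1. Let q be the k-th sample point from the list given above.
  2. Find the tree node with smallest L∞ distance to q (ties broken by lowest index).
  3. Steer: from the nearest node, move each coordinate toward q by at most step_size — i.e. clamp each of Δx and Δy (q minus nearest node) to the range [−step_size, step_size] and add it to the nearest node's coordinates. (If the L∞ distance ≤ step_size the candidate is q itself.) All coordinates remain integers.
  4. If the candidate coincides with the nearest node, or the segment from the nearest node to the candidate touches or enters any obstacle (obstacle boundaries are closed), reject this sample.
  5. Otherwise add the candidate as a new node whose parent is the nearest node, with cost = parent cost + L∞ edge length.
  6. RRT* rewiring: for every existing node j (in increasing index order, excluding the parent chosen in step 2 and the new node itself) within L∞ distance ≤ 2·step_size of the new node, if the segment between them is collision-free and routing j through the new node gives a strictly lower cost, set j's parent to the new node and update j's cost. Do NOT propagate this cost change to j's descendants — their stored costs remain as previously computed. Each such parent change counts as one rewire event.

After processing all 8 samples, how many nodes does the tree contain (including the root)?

1. q=(36,16) nearest=0 d=35 new=(3,4) → add node 1 parent=0 cost=2
2. q=(34,2) nearest=1 d=31 new=(5,2) → blocked by [3,7]×[1,3], reject
3. q=(12,24) nearest=1 d=20 new=(5,6) → add node 2 parent=1 cost=4
4. q=(4,5) nearest=1 d=1 new=(4,5) → add node 3 parent=1 cost=3
5. q=(17,10) nearest=2 d=12 new=(7,8) → add node 4 parent=2 cost=6
6. q=(23,12) nearest=4 d=16 new=(9,10) → add node 5 parent=4 cost=8
7. q=(0,18) nearest=5 d=9 new=(7,12) → add node 6 parent=5 cost=10
8. q=(42,11) nearest=5 d=33 new=(11,11) → add node 7 parent=5 cost=10

Node count: 8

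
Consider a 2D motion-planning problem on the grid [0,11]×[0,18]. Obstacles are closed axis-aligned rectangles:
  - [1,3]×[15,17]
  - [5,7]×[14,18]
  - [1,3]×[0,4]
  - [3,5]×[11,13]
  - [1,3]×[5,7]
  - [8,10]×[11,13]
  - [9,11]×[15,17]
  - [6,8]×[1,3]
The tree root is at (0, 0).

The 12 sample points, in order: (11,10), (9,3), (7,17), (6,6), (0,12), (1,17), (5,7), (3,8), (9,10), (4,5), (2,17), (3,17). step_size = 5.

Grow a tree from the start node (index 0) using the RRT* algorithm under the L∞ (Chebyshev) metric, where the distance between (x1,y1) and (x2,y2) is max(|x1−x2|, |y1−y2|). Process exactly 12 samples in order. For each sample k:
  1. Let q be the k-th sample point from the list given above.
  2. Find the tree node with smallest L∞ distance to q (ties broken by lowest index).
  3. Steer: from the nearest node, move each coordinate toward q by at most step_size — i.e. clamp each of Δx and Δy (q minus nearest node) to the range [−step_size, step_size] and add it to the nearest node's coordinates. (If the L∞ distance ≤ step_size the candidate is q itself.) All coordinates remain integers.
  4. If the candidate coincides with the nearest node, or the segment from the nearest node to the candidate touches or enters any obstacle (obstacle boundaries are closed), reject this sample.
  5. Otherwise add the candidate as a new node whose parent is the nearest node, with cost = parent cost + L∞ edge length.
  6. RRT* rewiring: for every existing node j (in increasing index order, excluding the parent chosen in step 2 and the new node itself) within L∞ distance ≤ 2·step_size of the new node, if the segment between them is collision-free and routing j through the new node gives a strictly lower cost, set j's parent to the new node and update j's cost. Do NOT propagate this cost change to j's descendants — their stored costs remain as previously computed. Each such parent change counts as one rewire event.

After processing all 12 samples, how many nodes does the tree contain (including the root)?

1. q=(11,10) nearest=0 d=11 new=(5,5) → blocked by [1,3]×[0,4], reject
2. q=(9,3) nearest=0 d=9 new=(5,3) → blocked by [1,3]×[0,4], reject
3. q=(7,17) nearest=0 d=17 new=(5,5) → blocked by [1,3]×[0,4], reject
4. q=(6,6) nearest=0 d=6 new=(5,5) → blocked by [1,3]×[0,4], reject
5. q=(0,12) nearest=0 d=12 new=(0,5) → add node 1 parent=0 cost=5
6. q=(1,17) nearest=1 d=12 new=(1,10) → add node 2 parent=1 cost=10
7. q=(5,7) nearest=2 d=4 new=(5,7) → add node 3 parent=2 cost=14
8. q=(3,8) nearest=2 d=2 new=(3,8) → add node 4 parent=2 cost=12
9. q=(9,10) nearest=3 d=4 new=(9,10) → add node 5 parent=3 cost=18
10. q=(4,5) nearest=3 d=2 new=(4,5) → add node 6 parent=3 cost=16
11. q=(2,17) nearest=2 d=7 new=(2,15) → blocked by [1,3]×[15,17], reject
12. q=(3,17) nearest=2 d=7 new=(3,15) → blocked by [1,3]×[15,17], reject

Node count: 7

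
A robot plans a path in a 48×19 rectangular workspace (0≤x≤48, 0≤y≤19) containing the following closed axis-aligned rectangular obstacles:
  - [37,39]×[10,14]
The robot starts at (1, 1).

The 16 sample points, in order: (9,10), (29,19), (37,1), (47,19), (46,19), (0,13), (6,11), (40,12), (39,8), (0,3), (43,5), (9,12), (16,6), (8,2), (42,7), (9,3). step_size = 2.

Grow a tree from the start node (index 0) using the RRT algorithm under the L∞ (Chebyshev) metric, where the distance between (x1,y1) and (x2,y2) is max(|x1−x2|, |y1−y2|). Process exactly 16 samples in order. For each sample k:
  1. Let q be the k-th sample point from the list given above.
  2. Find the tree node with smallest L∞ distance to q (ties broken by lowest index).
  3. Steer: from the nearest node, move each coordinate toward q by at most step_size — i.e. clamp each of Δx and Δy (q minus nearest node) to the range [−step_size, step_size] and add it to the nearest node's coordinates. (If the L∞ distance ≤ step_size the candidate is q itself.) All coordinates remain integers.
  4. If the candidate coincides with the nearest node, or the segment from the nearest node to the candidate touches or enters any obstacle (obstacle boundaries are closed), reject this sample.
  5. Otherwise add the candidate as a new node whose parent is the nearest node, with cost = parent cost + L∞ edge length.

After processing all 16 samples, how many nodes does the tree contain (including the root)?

Node count: 17

1. q=(9,10) nearest=0 d=9 new=(3,3) → add node 1 parent=0 cost=2
2. q=(29,19) nearest=1 d=26 new=(5,5) → add node 2 parent=1 cost=4
3. q=(37,1) nearest=2 d=32 new=(7,3) → add node 3 parent=2 cost=6
4. q=(47,19) nearest=3 d=40 new=(9,5) → add node 4 parent=3 cost=8
5. q=(46,19) nearest=4 d=37 new=(11,7) → add node 5 parent=4 cost=10
6. q=(0,13) nearest=2 d=8 new=(3,7) → add node 6 parent=2 cost=6
7. q=(6,11) nearest=6 d=4 new=(5,9) → add node 7 parent=6 cost=8
8. q=(40,12) nearest=5 d=29 new=(13,9) → add node 8 parent=5 cost=12
9. q=(39,8) nearest=8 d=26 new=(15,8) → add node 9 parent=8 cost=14
10. q=(0,3) nearest=0 d=2 new=(0,3) → add node 10 parent=0 cost=2
11. q=(43,5) nearest=9 d=28 new=(17,6) → add node 11 parent=9 cost=16
12. q=(9,12) nearest=7 d=4 new=(7,11) → add node 12 parent=7 cost=10
13. q=(16,6) nearest=11 d=1 new=(16,6) → add node 13 parent=11 cost=17
14. q=(8,2) nearest=3 d=1 new=(8,2) → add node 14 parent=3 cost=7
15. q=(42,7) nearest=11 d=25 new=(19,7) → add node 15 parent=11 cost=18
16. q=(9,3) nearest=14 d=1 new=(9,3) → add node 16 parent=14 cost=8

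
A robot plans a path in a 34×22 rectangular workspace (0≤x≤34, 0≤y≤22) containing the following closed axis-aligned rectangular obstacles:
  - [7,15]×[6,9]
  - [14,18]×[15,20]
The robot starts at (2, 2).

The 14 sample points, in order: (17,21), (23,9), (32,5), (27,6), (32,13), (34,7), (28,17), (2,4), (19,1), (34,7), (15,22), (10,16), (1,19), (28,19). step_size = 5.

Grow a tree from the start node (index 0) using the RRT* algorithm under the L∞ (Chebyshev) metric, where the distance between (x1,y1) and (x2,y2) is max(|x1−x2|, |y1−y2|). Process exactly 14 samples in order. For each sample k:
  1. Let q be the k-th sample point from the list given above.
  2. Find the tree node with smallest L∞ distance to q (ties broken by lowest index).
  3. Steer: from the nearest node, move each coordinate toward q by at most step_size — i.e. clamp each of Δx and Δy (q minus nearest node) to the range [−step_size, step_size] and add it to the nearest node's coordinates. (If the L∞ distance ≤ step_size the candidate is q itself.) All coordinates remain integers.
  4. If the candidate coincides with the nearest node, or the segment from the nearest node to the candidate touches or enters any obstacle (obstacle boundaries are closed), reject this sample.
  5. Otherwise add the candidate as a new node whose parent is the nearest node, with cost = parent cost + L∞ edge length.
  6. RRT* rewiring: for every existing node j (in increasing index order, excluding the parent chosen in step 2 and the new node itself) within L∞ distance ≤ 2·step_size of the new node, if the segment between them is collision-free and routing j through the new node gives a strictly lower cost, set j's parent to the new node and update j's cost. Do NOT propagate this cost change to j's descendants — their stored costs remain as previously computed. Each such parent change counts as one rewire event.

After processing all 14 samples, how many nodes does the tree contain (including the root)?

Node count: 9

1. q=(17,21) nearest=0 d=19 new=(7,7) → blocked by [7,15]×[6,9], reject
2. q=(23,9) nearest=0 d=21 new=(7,7) → blocked by [7,15]×[6,9], reject
3. q=(32,5) nearest=0 d=30 new=(7,5) → add node 1 parent=0 cost=5
4. q=(27,6) nearest=1 d=20 new=(12,6) → blocked by [7,15]×[6,9], reject
5. q=(32,13) nearest=1 d=25 new=(12,10) → blocked by [7,15]×[6,9], reject
6. q=(34,7) nearest=1 d=27 new=(12,7) → blocked by [7,15]×[6,9], reject
7. q=(28,17) nearest=1 d=21 new=(12,10) → blocked by [7,15]×[6,9], reject
8. q=(2,4) nearest=0 d=2 new=(2,4) → add node 2 parent=0 cost=2
9. q=(19,1) nearest=1 d=12 new=(12,1) → add node 3 parent=1 cost=10
10. q=(34,7) nearest=3 d=22 new=(17,6) → add node 4 parent=3 cost=15
11. q=(15,22) nearest=4 d=16 new=(15,11) → add node 5 parent=4 cost=20
12. q=(10,16) nearest=5 d=5 new=(10,16) → add node 6 parent=5 cost=25
13. q=(1,19) nearest=6 d=9 new=(5,19) → add node 7 parent=6 cost=30
14. q=(28,19) nearest=4 d=13 new=(22,11) → add node 8 parent=4 cost=20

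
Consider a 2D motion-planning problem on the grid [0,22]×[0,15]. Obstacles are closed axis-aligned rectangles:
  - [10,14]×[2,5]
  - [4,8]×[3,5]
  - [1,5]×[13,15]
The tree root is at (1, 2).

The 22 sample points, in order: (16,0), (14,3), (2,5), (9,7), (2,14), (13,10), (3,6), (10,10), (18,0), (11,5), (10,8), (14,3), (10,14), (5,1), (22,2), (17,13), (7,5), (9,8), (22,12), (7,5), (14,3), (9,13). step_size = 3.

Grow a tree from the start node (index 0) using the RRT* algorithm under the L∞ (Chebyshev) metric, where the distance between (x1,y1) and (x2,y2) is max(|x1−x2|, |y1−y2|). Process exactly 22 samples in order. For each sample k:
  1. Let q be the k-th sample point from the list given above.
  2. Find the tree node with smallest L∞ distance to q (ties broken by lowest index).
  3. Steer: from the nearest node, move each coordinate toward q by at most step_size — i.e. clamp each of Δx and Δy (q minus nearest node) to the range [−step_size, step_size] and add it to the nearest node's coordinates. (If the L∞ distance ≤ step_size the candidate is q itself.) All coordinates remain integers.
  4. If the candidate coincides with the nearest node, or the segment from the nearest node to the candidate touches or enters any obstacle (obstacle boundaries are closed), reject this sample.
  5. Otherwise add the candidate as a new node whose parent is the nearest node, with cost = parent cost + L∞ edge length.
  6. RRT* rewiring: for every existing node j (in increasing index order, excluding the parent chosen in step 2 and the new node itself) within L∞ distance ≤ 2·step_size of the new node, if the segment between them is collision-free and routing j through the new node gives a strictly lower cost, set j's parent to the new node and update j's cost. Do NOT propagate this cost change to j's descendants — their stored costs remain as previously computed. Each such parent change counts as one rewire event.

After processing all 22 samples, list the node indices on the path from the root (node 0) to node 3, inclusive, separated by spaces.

1. q=(16,0) nearest=0 d=15 new=(4,0) → add node 1 parent=0 cost=3
2. q=(14,3) nearest=1 d=10 new=(7,3) → blocked by [4,8]×[3,5], reject
3. q=(2,5) nearest=0 d=3 new=(2,5) → add node 2 parent=0 cost=3
4. q=(9,7) nearest=1 d=7 new=(7,3) → blocked by [4,8]×[3,5], reject
5. q=(2,14) nearest=2 d=9 new=(2,8) → add node 3 parent=2 cost=6
6. q=(13,10) nearest=1 d=10 new=(7,3) → blocked by [4,8]×[3,5], reject
7. q=(3,6) nearest=2 d=1 new=(3,6) → add node 4 parent=2 cost=4
8. q=(10,10) nearest=4 d=7 new=(6,9) → add node 5 parent=4 cost=7
9. q=(18,0) nearest=5 d=12 new=(9,6) → add node 6 parent=5 cost=10
10. q=(11,5) nearest=6 d=2 new=(11,5) → blocked by [10,14]×[2,5], reject
11. q=(10,8) nearest=6 d=2 new=(10,8) → add node 7 parent=6 cost=12
12. q=(14,3) nearest=6 d=5 new=(12,3) → blocked by [10,14]×[2,5], reject
13. q=(10,14) nearest=5 d=5 new=(9,12) → add node 8 parent=5 cost=10
14. q=(5,1) nearest=1 d=1 new=(5,1) → add node 9 parent=1 cost=4
15. q=(22,2) nearest=7 d=12 new=(13,5) → blocked by [10,14]×[2,5], reject
16. q=(17,13) nearest=7 d=7 new=(13,11) → add node 10 parent=7 cost=15
17. q=(7,5) nearest=6 d=2 new=(7,5) → blocked by [4,8]×[3,5], reject
18. q=(9,8) nearest=7 d=1 new=(9,8) → add node 11 parent=7 cost=13
19. q=(22,12) nearest=10 d=9 new=(16,12) → add node 12 parent=10 cost=18
20. q=(7,5) nearest=6 d=2 new=(7,5) → blocked by [4,8]×[3,5], reject
21. q=(14,3) nearest=6 d=5 new=(12,3) → blocked by [10,14]×[2,5], reject
22. q=(9,13) nearest=8 d=1 new=(9,13) → add node 13 parent=8 cost=11

Path: 0 2 3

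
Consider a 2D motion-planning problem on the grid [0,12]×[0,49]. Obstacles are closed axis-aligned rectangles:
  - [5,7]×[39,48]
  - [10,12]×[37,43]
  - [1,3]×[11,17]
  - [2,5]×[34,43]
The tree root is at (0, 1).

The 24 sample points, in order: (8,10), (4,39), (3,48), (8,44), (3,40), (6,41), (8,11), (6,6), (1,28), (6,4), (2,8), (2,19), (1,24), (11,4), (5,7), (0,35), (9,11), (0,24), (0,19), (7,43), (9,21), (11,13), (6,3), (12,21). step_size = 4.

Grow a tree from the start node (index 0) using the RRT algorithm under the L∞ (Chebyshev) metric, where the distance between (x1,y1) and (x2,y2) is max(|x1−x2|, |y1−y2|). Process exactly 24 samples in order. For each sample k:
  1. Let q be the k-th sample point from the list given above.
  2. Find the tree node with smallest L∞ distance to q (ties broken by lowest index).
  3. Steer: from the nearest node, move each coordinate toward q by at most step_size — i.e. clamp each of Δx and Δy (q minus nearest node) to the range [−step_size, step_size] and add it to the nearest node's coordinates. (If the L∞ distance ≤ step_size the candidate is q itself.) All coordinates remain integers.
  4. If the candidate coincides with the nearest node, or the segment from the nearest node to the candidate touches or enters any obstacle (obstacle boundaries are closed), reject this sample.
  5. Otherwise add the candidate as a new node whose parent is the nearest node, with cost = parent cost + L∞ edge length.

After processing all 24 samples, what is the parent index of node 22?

Parent of node 22: 9

1. q=(8,10) nearest=0 d=9 new=(4,5) → add node 1 parent=0 cost=4
2. q=(4,39) nearest=1 d=34 new=(4,9) → add node 2 parent=1 cost=8
3. q=(3,48) nearest=2 d=39 new=(3,13) → blocked by [1,3]×[11,17], reject
4. q=(8,44) nearest=2 d=35 new=(8,13) → add node 3 parent=2 cost=12
5. q=(3,40) nearest=3 d=27 new=(4,17) → add node 4 parent=3 cost=16
6. q=(6,41) nearest=4 d=24 new=(6,21) → add node 5 parent=4 cost=20
7. q=(8,11) nearest=3 d=2 new=(8,11) → add node 6 parent=3 cost=14
8. q=(6,6) nearest=1 d=2 new=(6,6) → add node 7 parent=1 cost=6
9. q=(1,28) nearest=5 d=7 new=(2,25) → add node 8 parent=5 cost=24
10. q=(6,4) nearest=1 d=2 new=(6,4) → add node 9 parent=1 cost=6
11. q=(2,8) nearest=2 d=2 new=(2,8) → add node 10 parent=2 cost=10
12. q=(2,19) nearest=4 d=2 new=(2,19) → add node 11 parent=4 cost=18
13. q=(1,24) nearest=8 d=1 new=(1,24) → add node 12 parent=8 cost=25
14. q=(11,4) nearest=7 d=5 new=(10,4) → add node 13 parent=7 cost=10
15. q=(5,7) nearest=7 d=1 new=(5,7) → add node 14 parent=7 cost=7
16. q=(0,35) nearest=8 d=10 new=(0,29) → add node 15 parent=8 cost=28
17. q=(9,11) nearest=6 d=1 new=(9,11) → add node 16 parent=6 cost=15
18. q=(0,24) nearest=12 d=1 new=(0,24) → add node 17 parent=12 cost=26
19. q=(0,19) nearest=11 d=2 new=(0,19) → add node 18 parent=11 cost=20
20. q=(7,43) nearest=15 d=14 new=(4,33) → add node 19 parent=15 cost=32
21. q=(9,21) nearest=5 d=3 new=(9,21) → add node 20 parent=5 cost=23
22. q=(11,13) nearest=16 d=2 new=(11,13) → add node 21 parent=16 cost=17
23. q=(6,3) nearest=9 d=1 new=(6,3) → add node 22 parent=9 cost=7
24. q=(12,21) nearest=20 d=3 new=(12,21) → add node 23 parent=20 cost=26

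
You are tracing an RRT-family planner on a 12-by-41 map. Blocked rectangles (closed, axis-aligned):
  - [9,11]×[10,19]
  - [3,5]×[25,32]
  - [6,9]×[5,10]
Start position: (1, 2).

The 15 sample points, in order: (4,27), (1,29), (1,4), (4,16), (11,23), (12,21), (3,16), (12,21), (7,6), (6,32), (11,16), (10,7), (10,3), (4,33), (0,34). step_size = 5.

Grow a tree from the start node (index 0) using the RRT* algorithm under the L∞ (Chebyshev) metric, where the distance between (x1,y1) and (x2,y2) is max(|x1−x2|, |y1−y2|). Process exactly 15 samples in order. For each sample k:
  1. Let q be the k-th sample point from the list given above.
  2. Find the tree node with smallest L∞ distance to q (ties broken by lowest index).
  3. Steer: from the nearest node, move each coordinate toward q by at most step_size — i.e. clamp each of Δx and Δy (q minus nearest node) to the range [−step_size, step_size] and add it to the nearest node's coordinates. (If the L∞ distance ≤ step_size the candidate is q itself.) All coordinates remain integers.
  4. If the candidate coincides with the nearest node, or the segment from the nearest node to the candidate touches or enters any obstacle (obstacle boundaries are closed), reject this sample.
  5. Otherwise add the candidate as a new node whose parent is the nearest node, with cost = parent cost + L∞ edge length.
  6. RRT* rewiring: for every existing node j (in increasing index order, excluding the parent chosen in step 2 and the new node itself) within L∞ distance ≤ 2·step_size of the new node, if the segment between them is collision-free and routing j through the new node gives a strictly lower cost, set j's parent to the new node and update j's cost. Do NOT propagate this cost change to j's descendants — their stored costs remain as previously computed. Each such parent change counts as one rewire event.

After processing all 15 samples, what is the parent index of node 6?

Parent of node 6: 5

1. q=(4,27) nearest=0 d=25 new=(4,7) → add node 1 parent=0 cost=5
2. q=(1,29) nearest=1 d=22 new=(1,12) → add node 2 parent=1 cost=10
3. q=(1,4) nearest=0 d=2 new=(1,4) → add node 3 parent=0 cost=2
4. q=(4,16) nearest=2 d=4 new=(4,16) → add node 4 parent=2 cost=14
5. q=(11,23) nearest=4 d=7 new=(9,21) → add node 5 parent=4 cost=19
6. q=(12,21) nearest=5 d=3 new=(12,21) → add node 6 parent=5 cost=22
7. q=(3,16) nearest=4 d=1 new=(3,16) → add node 7 parent=4 cost=15
8. q=(12,21) nearest=6 d=0 → coincident, reject
9. q=(7,6) nearest=1 d=3 new=(7,6) → blocked by [6,9]×[5,10], reject
10. q=(6,32) nearest=5 d=11 new=(6,26) → add node 8 parent=5 cost=24
11. q=(11,16) nearest=5 d=5 new=(11,16) → blocked by [9,11]×[10,19], reject
12. q=(10,7) nearest=1 d=6 new=(9,7) → blocked by [6,9]×[5,10], reject
13. q=(10,3) nearest=1 d=6 new=(9,3) → blocked by [6,9]×[5,10], reject
14. q=(4,33) nearest=8 d=7 new=(4,31) → blocked by [3,5]×[25,32], reject
15. q=(0,34) nearest=8 d=8 new=(1,31) → blocked by [3,5]×[25,32], reject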